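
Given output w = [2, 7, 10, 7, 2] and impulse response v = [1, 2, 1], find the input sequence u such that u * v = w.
Deconvolve w=[2, 7, 10, 7, 2] by v=[1, 2, 1]. Since v[0]=1, solve forward: u[0] = w[0] / 1 = 2; u[1] = (w[1] - 2×2) / 1 = 3; u[2] = (w[2] - 3×2 - 2×1) / 1 = 2. So u = [2, 3, 2]. Check by forward convolution: w[0] = 2×1 = 2; w[1] = 2×2 + 3×1 = 7; w[2] = 2×1 + 3×2 + 2×1 = 10; w[3] = 3×1 + 2×2 = 7; w[4] = 2×1 = 2

[2, 3, 2]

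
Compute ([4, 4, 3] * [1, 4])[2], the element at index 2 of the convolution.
Use y[k] = Σ_i a[i]·b[k-i] at k=2. y[2] = 4×4 + 3×1 = 19

19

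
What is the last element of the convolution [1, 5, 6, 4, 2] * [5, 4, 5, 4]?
Use y[k] = Σ_i a[i]·b[k-i] at k=7. y[7] = 2×4 = 8

8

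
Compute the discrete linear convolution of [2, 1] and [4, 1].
y[0] = 2×4 = 8; y[1] = 2×1 + 1×4 = 6; y[2] = 1×1 = 1

[8, 6, 1]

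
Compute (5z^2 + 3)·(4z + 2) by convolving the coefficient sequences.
Ascending coefficients: a = [3, 0, 5], b = [2, 4]. c[0] = 3×2 = 6; c[1] = 3×4 + 0×2 = 12; c[2] = 0×4 + 5×2 = 10; c[3] = 5×4 = 20. Result coefficients: [6, 12, 10, 20] → 20z^3 + 10z^2 + 12z + 6

20z^3 + 10z^2 + 12z + 6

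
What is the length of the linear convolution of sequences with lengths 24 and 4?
Linear/full convolution length: m + n - 1 = 24 + 4 - 1 = 27

27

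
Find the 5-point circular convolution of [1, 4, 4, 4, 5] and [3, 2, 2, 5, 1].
Use y[k] = Σ_j x[j]·h[(k-j) mod 5]. y[0] = 1×3 + 4×1 + 4×5 + 4×2 + 5×2 = 45; y[1] = 1×2 + 4×3 + 4×1 + 4×5 + 5×2 = 48; y[2] = 1×2 + 4×2 + 4×3 + 4×1 + 5×5 = 51; y[3] = 1×5 + 4×2 + 4×2 + 4×3 + 5×1 = 38; y[4] = 1×1 + 4×5 + 4×2 + 4×2 + 5×3 = 52. Result: [45, 48, 51, 38, 52]

[45, 48, 51, 38, 52]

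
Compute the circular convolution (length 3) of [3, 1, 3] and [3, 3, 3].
Use y[k] = Σ_j f[j]·g[(k-j) mod 3]. y[0] = 3×3 + 1×3 + 3×3 = 21; y[1] = 3×3 + 1×3 + 3×3 = 21; y[2] = 3×3 + 1×3 + 3×3 = 21. Result: [21, 21, 21]

[21, 21, 21]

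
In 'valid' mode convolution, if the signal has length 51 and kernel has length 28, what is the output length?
'Valid' mode counts only positions where the kernel fully overlaps the signal: m - n + 1 = 51 - 28 + 1 = 24

24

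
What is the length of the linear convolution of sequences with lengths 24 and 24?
Linear/full convolution length: m + n - 1 = 24 + 24 - 1 = 47

47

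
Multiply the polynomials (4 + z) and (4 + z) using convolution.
Ascending coefficients: a = [4, 1], b = [4, 1]. c[0] = 4×4 = 16; c[1] = 4×1 + 1×4 = 8; c[2] = 1×1 = 1. Result coefficients: [16, 8, 1] → 16 + 8z + z^2

16 + 8z + z^2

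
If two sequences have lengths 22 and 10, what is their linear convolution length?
Linear/full convolution length: m + n - 1 = 22 + 10 - 1 = 31

31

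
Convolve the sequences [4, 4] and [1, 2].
y[0] = 4×1 = 4; y[1] = 4×2 + 4×1 = 12; y[2] = 4×2 = 8

[4, 12, 8]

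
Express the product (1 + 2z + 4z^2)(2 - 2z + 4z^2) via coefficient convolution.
Ascending coefficients: a = [1, 2, 4], b = [2, -2, 4]. c[0] = 1×2 = 2; c[1] = 1×-2 + 2×2 = 2; c[2] = 1×4 + 2×-2 + 4×2 = 8; c[3] = 2×4 + 4×-2 = 0; c[4] = 4×4 = 16. Result coefficients: [2, 2, 8, 0, 16] → 2 + 2z + 8z^2 + 16z^4

2 + 2z + 8z^2 + 16z^4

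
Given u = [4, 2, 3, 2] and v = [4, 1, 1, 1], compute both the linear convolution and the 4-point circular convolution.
Linear: y_lin[0] = 4×4 = 16; y_lin[1] = 4×1 + 2×4 = 12; y_lin[2] = 4×1 + 2×1 + 3×4 = 18; y_lin[3] = 4×1 + 2×1 + 3×1 + 2×4 = 17; y_lin[4] = 2×1 + 3×1 + 2×1 = 7; y_lin[5] = 3×1 + 2×1 = 5; y_lin[6] = 2×1 = 2 → [16, 12, 18, 17, 7, 5, 2]. Circular (length 4): y[0] = 4×4 + 2×1 + 3×1 + 2×1 = 23; y[1] = 4×1 + 2×4 + 3×1 + 2×1 = 17; y[2] = 4×1 + 2×1 + 3×4 + 2×1 = 20; y[3] = 4×1 + 2×1 + 3×1 + 2×4 = 17 → [23, 17, 20, 17]

Linear: [16, 12, 18, 17, 7, 5, 2], Circular: [23, 17, 20, 17]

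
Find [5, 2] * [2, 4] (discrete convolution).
y[0] = 5×2 = 10; y[1] = 5×4 + 2×2 = 24; y[2] = 2×4 = 8

[10, 24, 8]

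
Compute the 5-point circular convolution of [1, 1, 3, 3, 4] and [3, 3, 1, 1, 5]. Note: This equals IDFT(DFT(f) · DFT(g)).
Either evaluate y[k] = Σ_j f[j]·g[(k-j) mod 5] directly, or use IDFT(DFT(f) · DFT(g)). y[0] = 1×3 + 1×5 + 3×1 + 3×1 + 4×3 = 26; y[1] = 1×3 + 1×3 + 3×5 + 3×1 + 4×1 = 28; y[2] = 1×1 + 1×3 + 3×3 + 3×5 + 4×1 = 32; y[3] = 1×1 + 1×1 + 3×3 + 3×3 + 4×5 = 40; y[4] = 1×5 + 1×1 + 3×1 + 3×3 + 4×3 = 30. Result: [26, 28, 32, 40, 30]

[26, 28, 32, 40, 30]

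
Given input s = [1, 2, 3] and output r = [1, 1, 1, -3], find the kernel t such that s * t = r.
Output length 4 = len(s) + len(t) - 1 ⇒ len(t) = 2. Solve t forward using t[k] = (r[k] - Σ_{i≥1} s[i]·t[k-i]) / s[0]: t[0] = r[0] / s[0] = 1 / 1 = 1; t[1] = (r[1] - 2×1) / s[0] = (1 - 2×1) / 1 = -1. So t = [1, -1]. Forward-check [1, 2, 3] * [1, -1]: r[0] = 1×1 = 1; r[1] = 1×-1 + 2×1 = 1; r[2] = 2×-1 + 3×1 = 1; r[3] = 3×-1 = -3 → [1, 1, 1, -3] ✓

[1, -1]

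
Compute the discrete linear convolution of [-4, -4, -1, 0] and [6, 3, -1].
y[0] = -4×6 = -24; y[1] = -4×3 + -4×6 = -36; y[2] = -4×-1 + -4×3 + -1×6 = -14; y[3] = -4×-1 + -1×3 + 0×6 = 1; y[4] = -1×-1 + 0×3 = 1; y[5] = 0×-1 = 0

[-24, -36, -14, 1, 1, 0]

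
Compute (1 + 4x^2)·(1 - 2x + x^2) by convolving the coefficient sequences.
Ascending coefficients: a = [1, 0, 4], b = [1, -2, 1]. c[0] = 1×1 = 1; c[1] = 1×-2 + 0×1 = -2; c[2] = 1×1 + 0×-2 + 4×1 = 5; c[3] = 0×1 + 4×-2 = -8; c[4] = 4×1 = 4. Result coefficients: [1, -2, 5, -8, 4] → 1 - 2x + 5x^2 - 8x^3 + 4x^4

1 - 2x + 5x^2 - 8x^3 + 4x^4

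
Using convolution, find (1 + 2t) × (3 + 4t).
Ascending coefficients: a = [1, 2], b = [3, 4]. c[0] = 1×3 = 3; c[1] = 1×4 + 2×3 = 10; c[2] = 2×4 = 8. Result coefficients: [3, 10, 8] → 3 + 10t + 8t^2

3 + 10t + 8t^2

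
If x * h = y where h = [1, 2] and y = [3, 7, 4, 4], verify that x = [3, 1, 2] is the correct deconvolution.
Forward-compute [3, 1, 2] * [1, 2]: y[0] = 3×1 = 3; y[1] = 3×2 + 1×1 = 7; y[2] = 1×2 + 2×1 = 4; y[3] = 2×2 = 4 → [3, 7, 4, 4]. Matches given y = [3, 7, 4, 4], so verified.

Verified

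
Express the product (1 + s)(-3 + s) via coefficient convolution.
Ascending coefficients: a = [1, 1], b = [-3, 1]. c[0] = 1×-3 = -3; c[1] = 1×1 + 1×-3 = -2; c[2] = 1×1 = 1. Result coefficients: [-3, -2, 1] → -3 - 2s + s^2

-3 - 2s + s^2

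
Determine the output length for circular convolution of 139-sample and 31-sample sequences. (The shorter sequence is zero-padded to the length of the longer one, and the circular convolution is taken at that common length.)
Circular convolution (zero-padding the shorter input) has length max(m, n) = max(139, 31) = 139

139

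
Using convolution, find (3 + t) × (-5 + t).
Ascending coefficients: a = [3, 1], b = [-5, 1]. c[0] = 3×-5 = -15; c[1] = 3×1 + 1×-5 = -2; c[2] = 1×1 = 1. Result coefficients: [-15, -2, 1] → -15 - 2t + t^2

-15 - 2t + t^2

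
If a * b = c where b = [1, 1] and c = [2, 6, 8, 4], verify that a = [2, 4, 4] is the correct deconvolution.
Forward-compute [2, 4, 4] * [1, 1]: c[0] = 2×1 = 2; c[1] = 2×1 + 4×1 = 6; c[2] = 4×1 + 4×1 = 8; c[3] = 4×1 = 4 → [2, 6, 8, 4]. Matches given c = [2, 6, 8, 4], so verified.

Verified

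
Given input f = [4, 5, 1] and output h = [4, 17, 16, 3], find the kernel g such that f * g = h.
Output length 4 = len(f) + len(g) - 1 ⇒ len(g) = 2. Solve g forward using g[k] = (h[k] - Σ_{i≥1} f[i]·g[k-i]) / f[0]: g[0] = h[0] / f[0] = 4 / 4 = 1; g[1] = (h[1] - 5×1) / f[0] = (17 - 5×1) / 4 = 3. So g = [1, 3]. Forward-check [4, 5, 1] * [1, 3]: h[0] = 4×1 = 4; h[1] = 4×3 + 5×1 = 17; h[2] = 5×3 + 1×1 = 16; h[3] = 1×3 = 3 → [4, 17, 16, 3] ✓

[1, 3]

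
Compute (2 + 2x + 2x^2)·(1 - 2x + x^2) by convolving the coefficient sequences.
Ascending coefficients: a = [2, 2, 2], b = [1, -2, 1]. c[0] = 2×1 = 2; c[1] = 2×-2 + 2×1 = -2; c[2] = 2×1 + 2×-2 + 2×1 = 0; c[3] = 2×1 + 2×-2 = -2; c[4] = 2×1 = 2. Result coefficients: [2, -2, 0, -2, 2] → 2 - 2x - 2x^3 + 2x^4

2 - 2x - 2x^3 + 2x^4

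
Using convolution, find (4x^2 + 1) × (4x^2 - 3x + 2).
Ascending coefficients: a = [1, 0, 4], b = [2, -3, 4]. c[0] = 1×2 = 2; c[1] = 1×-3 + 0×2 = -3; c[2] = 1×4 + 0×-3 + 4×2 = 12; c[3] = 0×4 + 4×-3 = -12; c[4] = 4×4 = 16. Result coefficients: [2, -3, 12, -12, 16] → 16x^4 - 12x^3 + 12x^2 - 3x + 2

16x^4 - 12x^3 + 12x^2 - 3x + 2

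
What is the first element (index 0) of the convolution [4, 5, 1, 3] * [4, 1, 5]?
Use y[k] = Σ_i a[i]·b[k-i] at k=0. y[0] = 4×4 = 16

16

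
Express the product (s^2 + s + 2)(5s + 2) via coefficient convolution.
Ascending coefficients: a = [2, 1, 1], b = [2, 5]. c[0] = 2×2 = 4; c[1] = 2×5 + 1×2 = 12; c[2] = 1×5 + 1×2 = 7; c[3] = 1×5 = 5. Result coefficients: [4, 12, 7, 5] → 5s^3 + 7s^2 + 12s + 4

5s^3 + 7s^2 + 12s + 4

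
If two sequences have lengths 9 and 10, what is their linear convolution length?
Linear/full convolution length: m + n - 1 = 9 + 10 - 1 = 18

18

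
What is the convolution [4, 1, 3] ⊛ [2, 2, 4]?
y[0] = 4×2 = 8; y[1] = 4×2 + 1×2 = 10; y[2] = 4×4 + 1×2 + 3×2 = 24; y[3] = 1×4 + 3×2 = 10; y[4] = 3×4 = 12

[8, 10, 24, 10, 12]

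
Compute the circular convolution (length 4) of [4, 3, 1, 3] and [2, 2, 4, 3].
Use y[k] = Σ_j x[j]·h[(k-j) mod 4]. y[0] = 4×2 + 3×3 + 1×4 + 3×2 = 27; y[1] = 4×2 + 3×2 + 1×3 + 3×4 = 29; y[2] = 4×4 + 3×2 + 1×2 + 3×3 = 33; y[3] = 4×3 + 3×4 + 1×2 + 3×2 = 32. Result: [27, 29, 33, 32]

[27, 29, 33, 32]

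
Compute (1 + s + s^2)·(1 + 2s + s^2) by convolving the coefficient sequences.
Ascending coefficients: a = [1, 1, 1], b = [1, 2, 1]. c[0] = 1×1 = 1; c[1] = 1×2 + 1×1 = 3; c[2] = 1×1 + 1×2 + 1×1 = 4; c[3] = 1×1 + 1×2 = 3; c[4] = 1×1 = 1. Result coefficients: [1, 3, 4, 3, 1] → 1 + 3s + 4s^2 + 3s^3 + s^4

1 + 3s + 4s^2 + 3s^3 + s^4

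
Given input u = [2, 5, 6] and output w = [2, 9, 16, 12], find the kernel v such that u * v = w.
Output length 4 = len(u) + len(v) - 1 ⇒ len(v) = 2. Solve v forward using v[k] = (w[k] - Σ_{i≥1} u[i]·v[k-i]) / u[0]: v[0] = w[0] / u[0] = 2 / 2 = 1; v[1] = (w[1] - 5×1) / u[0] = (9 - 5×1) / 2 = 2. So v = [1, 2]. Forward-check [2, 5, 6] * [1, 2]: w[0] = 2×1 = 2; w[1] = 2×2 + 5×1 = 9; w[2] = 5×2 + 6×1 = 16; w[3] = 6×2 = 12 → [2, 9, 16, 12] ✓

[1, 2]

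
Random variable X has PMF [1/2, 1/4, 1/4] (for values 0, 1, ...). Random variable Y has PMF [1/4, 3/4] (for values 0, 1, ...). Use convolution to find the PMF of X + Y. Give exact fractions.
P(X+Y=k) = Σ_i P(X=i)·P(Y=k-i) — a convolution of [1/2, 1/4, 1/4] and [1/4, 3/4]. P(X+Y=0) = (1/2)×(1/4) = 1/8; P(X+Y=1) = (1/2)×(3/4) + (1/4)×(1/4) = 3/8 + 1/16 = 7/16; P(X+Y=2) = (1/4)×(3/4) + (1/4)×(1/4) = 3/16 + 1/16 = 1/4; P(X+Y=3) = (1/4)×(3/4) = 3/16. PMF: [1/8, 7/16, 1/4, 3/16] (sums to 1 ✓)

[1/8, 7/16, 1/4, 3/16]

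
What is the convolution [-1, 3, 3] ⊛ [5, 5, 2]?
y[0] = -1×5 = -5; y[1] = -1×5 + 3×5 = 10; y[2] = -1×2 + 3×5 + 3×5 = 28; y[3] = 3×2 + 3×5 = 21; y[4] = 3×2 = 6

[-5, 10, 28, 21, 6]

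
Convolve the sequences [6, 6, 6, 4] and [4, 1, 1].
y[0] = 6×4 = 24; y[1] = 6×1 + 6×4 = 30; y[2] = 6×1 + 6×1 + 6×4 = 36; y[3] = 6×1 + 6×1 + 4×4 = 28; y[4] = 6×1 + 4×1 = 10; y[5] = 4×1 = 4

[24, 30, 36, 28, 10, 4]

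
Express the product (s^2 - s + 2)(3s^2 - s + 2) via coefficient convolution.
Ascending coefficients: a = [2, -1, 1], b = [2, -1, 3]. c[0] = 2×2 = 4; c[1] = 2×-1 + -1×2 = -4; c[2] = 2×3 + -1×-1 + 1×2 = 9; c[3] = -1×3 + 1×-1 = -4; c[4] = 1×3 = 3. Result coefficients: [4, -4, 9, -4, 3] → 3s^4 - 4s^3 + 9s^2 - 4s + 4

3s^4 - 4s^3 + 9s^2 - 4s + 4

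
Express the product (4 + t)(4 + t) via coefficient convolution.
Ascending coefficients: a = [4, 1], b = [4, 1]. c[0] = 4×4 = 16; c[1] = 4×1 + 1×4 = 8; c[2] = 1×1 = 1. Result coefficients: [16, 8, 1] → 16 + 8t + t^2

16 + 8t + t^2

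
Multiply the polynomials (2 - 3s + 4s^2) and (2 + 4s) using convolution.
Ascending coefficients: a = [2, -3, 4], b = [2, 4]. c[0] = 2×2 = 4; c[1] = 2×4 + -3×2 = 2; c[2] = -3×4 + 4×2 = -4; c[3] = 4×4 = 16. Result coefficients: [4, 2, -4, 16] → 4 + 2s - 4s^2 + 16s^3

4 + 2s - 4s^2 + 16s^3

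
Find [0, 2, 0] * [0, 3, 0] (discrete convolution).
y[0] = 0×0 = 0; y[1] = 0×3 + 2×0 = 0; y[2] = 0×0 + 2×3 + 0×0 = 6; y[3] = 2×0 + 0×3 = 0; y[4] = 0×0 = 0

[0, 0, 6, 0, 0]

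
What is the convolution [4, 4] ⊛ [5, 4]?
y[0] = 4×5 = 20; y[1] = 4×4 + 4×5 = 36; y[2] = 4×4 = 16

[20, 36, 16]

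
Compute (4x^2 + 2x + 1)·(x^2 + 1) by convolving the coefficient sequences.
Ascending coefficients: a = [1, 2, 4], b = [1, 0, 1]. c[0] = 1×1 = 1; c[1] = 1×0 + 2×1 = 2; c[2] = 1×1 + 2×0 + 4×1 = 5; c[3] = 2×1 + 4×0 = 2; c[4] = 4×1 = 4. Result coefficients: [1, 2, 5, 2, 4] → 4x^4 + 2x^3 + 5x^2 + 2x + 1

4x^4 + 2x^3 + 5x^2 + 2x + 1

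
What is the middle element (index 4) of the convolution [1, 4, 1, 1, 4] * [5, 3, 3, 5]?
Use y[k] = Σ_i a[i]·b[k-i] at k=4. y[4] = 4×5 + 1×3 + 1×3 + 4×5 = 46

46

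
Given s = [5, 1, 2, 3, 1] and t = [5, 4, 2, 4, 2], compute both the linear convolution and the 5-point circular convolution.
Linear: y_lin[0] = 5×5 = 25; y_lin[1] = 5×4 + 1×5 = 25; y_lin[2] = 5×2 + 1×4 + 2×5 = 24; y_lin[3] = 5×4 + 1×2 + 2×4 + 3×5 = 45; y_lin[4] = 5×2 + 1×4 + 2×2 + 3×4 + 1×5 = 35; y_lin[5] = 1×2 + 2×4 + 3×2 + 1×4 = 20; y_lin[6] = 2×2 + 3×4 + 1×2 = 18; y_lin[7] = 3×2 + 1×4 = 10; y_lin[8] = 1×2 = 2 → [25, 25, 24, 45, 35, 20, 18, 10, 2]. Circular (length 5): y[0] = 5×5 + 1×2 + 2×4 + 3×2 + 1×4 = 45; y[1] = 5×4 + 1×5 + 2×2 + 3×4 + 1×2 = 43; y[2] = 5×2 + 1×4 + 2×5 + 3×2 + 1×4 = 34; y[3] = 5×4 + 1×2 + 2×4 + 3×5 + 1×2 = 47; y[4] = 5×2 + 1×4 + 2×2 + 3×4 + 1×5 = 35 → [45, 43, 34, 47, 35]

Linear: [25, 25, 24, 45, 35, 20, 18, 10, 2], Circular: [45, 43, 34, 47, 35]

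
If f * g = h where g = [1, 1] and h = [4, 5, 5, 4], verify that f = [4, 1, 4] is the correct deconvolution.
Forward-compute [4, 1, 4] * [1, 1]: h[0] = 4×1 = 4; h[1] = 4×1 + 1×1 = 5; h[2] = 1×1 + 4×1 = 5; h[3] = 4×1 = 4 → [4, 5, 5, 4]. Matches given h = [4, 5, 5, 4], so verified.

Verified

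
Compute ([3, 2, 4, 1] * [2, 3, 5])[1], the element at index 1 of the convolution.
Use y[k] = Σ_i a[i]·b[k-i] at k=1. y[1] = 3×3 + 2×2 = 13

13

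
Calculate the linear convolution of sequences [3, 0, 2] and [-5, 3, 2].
y[0] = 3×-5 = -15; y[1] = 3×3 + 0×-5 = 9; y[2] = 3×2 + 0×3 + 2×-5 = -4; y[3] = 0×2 + 2×3 = 6; y[4] = 2×2 = 4

[-15, 9, -4, 6, 4]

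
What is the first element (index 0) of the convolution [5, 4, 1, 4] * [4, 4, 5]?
Use y[k] = Σ_i a[i]·b[k-i] at k=0. y[0] = 5×4 = 20

20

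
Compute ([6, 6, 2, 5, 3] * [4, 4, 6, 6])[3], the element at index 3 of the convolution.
Use y[k] = Σ_i a[i]·b[k-i] at k=3. y[3] = 6×6 + 6×6 + 2×4 + 5×4 = 100

100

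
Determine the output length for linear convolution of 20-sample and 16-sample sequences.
Linear/full convolution length: m + n - 1 = 20 + 16 - 1 = 35

35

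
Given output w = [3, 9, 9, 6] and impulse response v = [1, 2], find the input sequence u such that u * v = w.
Deconvolve w=[3, 9, 9, 6] by v=[1, 2]. Since v[0]=1, solve forward: u[0] = w[0] / 1 = 3; u[1] = (w[1] - 3×2) / 1 = 3; u[2] = (w[2] - 3×2) / 1 = 3. So u = [3, 3, 3]. Check by forward convolution: w[0] = 3×1 = 3; w[1] = 3×2 + 3×1 = 9; w[2] = 3×2 + 3×1 = 9; w[3] = 3×2 = 6

[3, 3, 3]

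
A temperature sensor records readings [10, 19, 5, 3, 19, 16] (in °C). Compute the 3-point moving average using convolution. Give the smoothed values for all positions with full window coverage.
3-point moving average kernel = [1, 1, 1]. Apply in 'valid' mode (full window coverage): avg[0] = (10 + 19 + 5) / 3 = 11.33; avg[1] = (19 + 5 + 3) / 3 = 9.0; avg[2] = (5 + 3 + 19) / 3 = 9.0; avg[3] = (3 + 19 + 16) / 3 = 12.67. Smoothed values: [11.33, 9.0, 9.0, 12.67]

[11.33, 9.0, 9.0, 12.67]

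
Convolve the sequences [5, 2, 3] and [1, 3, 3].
y[0] = 5×1 = 5; y[1] = 5×3 + 2×1 = 17; y[2] = 5×3 + 2×3 + 3×1 = 24; y[3] = 2×3 + 3×3 = 15; y[4] = 3×3 = 9

[5, 17, 24, 15, 9]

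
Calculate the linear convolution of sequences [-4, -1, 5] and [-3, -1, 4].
y[0] = -4×-3 = 12; y[1] = -4×-1 + -1×-3 = 7; y[2] = -4×4 + -1×-1 + 5×-3 = -30; y[3] = -1×4 + 5×-1 = -9; y[4] = 5×4 = 20

[12, 7, -30, -9, 20]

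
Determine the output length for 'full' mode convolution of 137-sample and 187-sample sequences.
Linear/full convolution length: m + n - 1 = 137 + 187 - 1 = 323

323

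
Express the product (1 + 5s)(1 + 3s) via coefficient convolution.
Ascending coefficients: a = [1, 5], b = [1, 3]. c[0] = 1×1 = 1; c[1] = 1×3 + 5×1 = 8; c[2] = 5×3 = 15. Result coefficients: [1, 8, 15] → 1 + 8s + 15s^2

1 + 8s + 15s^2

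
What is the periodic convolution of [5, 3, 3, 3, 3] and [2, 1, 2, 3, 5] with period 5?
Use y[k] = Σ_j u[j]·v[(k-j) mod 5]. y[0] = 5×2 + 3×5 + 3×3 + 3×2 + 3×1 = 43; y[1] = 5×1 + 3×2 + 3×5 + 3×3 + 3×2 = 41; y[2] = 5×2 + 3×1 + 3×2 + 3×5 + 3×3 = 43; y[3] = 5×3 + 3×2 + 3×1 + 3×2 + 3×5 = 45; y[4] = 5×5 + 3×3 + 3×2 + 3×1 + 3×2 = 49. Result: [43, 41, 43, 45, 49]

[43, 41, 43, 45, 49]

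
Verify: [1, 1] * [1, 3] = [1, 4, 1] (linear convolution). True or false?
Recompute linear convolution of [1, 1] and [1, 3]: y[0] = 1×1 = 1; y[1] = 1×3 + 1×1 = 4; y[2] = 1×3 = 3 → [1, 4, 3]. Compare to given [1, 4, 1]: they differ at index 2: given 1, correct 3, so answer: No

No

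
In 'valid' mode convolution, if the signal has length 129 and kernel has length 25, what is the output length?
'Valid' mode counts only positions where the kernel fully overlaps the signal: m - n + 1 = 129 - 25 + 1 = 105

105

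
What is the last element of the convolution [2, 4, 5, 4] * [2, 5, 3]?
Use y[k] = Σ_i a[i]·b[k-i] at k=5. y[5] = 4×3 = 12

12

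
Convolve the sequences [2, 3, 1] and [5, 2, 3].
y[0] = 2×5 = 10; y[1] = 2×2 + 3×5 = 19; y[2] = 2×3 + 3×2 + 1×5 = 17; y[3] = 3×3 + 1×2 = 11; y[4] = 1×3 = 3

[10, 19, 17, 11, 3]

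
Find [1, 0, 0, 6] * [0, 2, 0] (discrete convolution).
y[0] = 1×0 = 0; y[1] = 1×2 + 0×0 = 2; y[2] = 1×0 + 0×2 + 0×0 = 0; y[3] = 0×0 + 0×2 + 6×0 = 0; y[4] = 0×0 + 6×2 = 12; y[5] = 6×0 = 0

[0, 2, 0, 0, 12, 0]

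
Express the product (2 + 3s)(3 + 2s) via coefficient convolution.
Ascending coefficients: a = [2, 3], b = [3, 2]. c[0] = 2×3 = 6; c[1] = 2×2 + 3×3 = 13; c[2] = 3×2 = 6. Result coefficients: [6, 13, 6] → 6 + 13s + 6s^2

6 + 13s + 6s^2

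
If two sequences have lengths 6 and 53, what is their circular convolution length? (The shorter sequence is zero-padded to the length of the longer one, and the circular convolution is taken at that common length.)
Circular convolution (zero-padding the shorter input) has length max(m, n) = max(6, 53) = 53

53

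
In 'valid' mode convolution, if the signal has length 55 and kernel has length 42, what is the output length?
'Valid' mode counts only positions where the kernel fully overlaps the signal: m - n + 1 = 55 - 42 + 1 = 14

14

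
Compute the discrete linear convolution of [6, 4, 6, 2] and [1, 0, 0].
y[0] = 6×1 = 6; y[1] = 6×0 + 4×1 = 4; y[2] = 6×0 + 4×0 + 6×1 = 6; y[3] = 4×0 + 6×0 + 2×1 = 2; y[4] = 6×0 + 2×0 = 0; y[5] = 2×0 = 0

[6, 4, 6, 2, 0, 0]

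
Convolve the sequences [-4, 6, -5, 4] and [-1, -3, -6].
y[0] = -4×-1 = 4; y[1] = -4×-3 + 6×-1 = 6; y[2] = -4×-6 + 6×-3 + -5×-1 = 11; y[3] = 6×-6 + -5×-3 + 4×-1 = -25; y[4] = -5×-6 + 4×-3 = 18; y[5] = 4×-6 = -24

[4, 6, 11, -25, 18, -24]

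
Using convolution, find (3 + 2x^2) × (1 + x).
Ascending coefficients: a = [3, 0, 2], b = [1, 1]. c[0] = 3×1 = 3; c[1] = 3×1 + 0×1 = 3; c[2] = 0×1 + 2×1 = 2; c[3] = 2×1 = 2. Result coefficients: [3, 3, 2, 2] → 3 + 3x + 2x^2 + 2x^3

3 + 3x + 2x^2 + 2x^3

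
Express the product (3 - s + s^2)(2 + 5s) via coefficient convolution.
Ascending coefficients: a = [3, -1, 1], b = [2, 5]. c[0] = 3×2 = 6; c[1] = 3×5 + -1×2 = 13; c[2] = -1×5 + 1×2 = -3; c[3] = 1×5 = 5. Result coefficients: [6, 13, -3, 5] → 6 + 13s - 3s^2 + 5s^3

6 + 13s - 3s^2 + 5s^3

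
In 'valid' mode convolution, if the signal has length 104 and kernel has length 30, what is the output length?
'Valid' mode counts only positions where the kernel fully overlaps the signal: m - n + 1 = 104 - 30 + 1 = 75

75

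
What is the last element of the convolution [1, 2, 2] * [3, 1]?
Use y[k] = Σ_i a[i]·b[k-i] at k=3. y[3] = 2×1 = 2

2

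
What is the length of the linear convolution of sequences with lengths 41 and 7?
Linear/full convolution length: m + n - 1 = 41 + 7 - 1 = 47

47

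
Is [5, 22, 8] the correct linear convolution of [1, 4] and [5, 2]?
Recompute linear convolution of [1, 4] and [5, 2]: y[0] = 1×5 = 5; y[1] = 1×2 + 4×5 = 22; y[2] = 4×2 = 8 → [5, 22, 8]. Given [5, 22, 8] matches, so answer: Yes

Yes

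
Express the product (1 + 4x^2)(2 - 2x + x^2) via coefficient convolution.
Ascending coefficients: a = [1, 0, 4], b = [2, -2, 1]. c[0] = 1×2 = 2; c[1] = 1×-2 + 0×2 = -2; c[2] = 1×1 + 0×-2 + 4×2 = 9; c[3] = 0×1 + 4×-2 = -8; c[4] = 4×1 = 4. Result coefficients: [2, -2, 9, -8, 4] → 2 - 2x + 9x^2 - 8x^3 + 4x^4

2 - 2x + 9x^2 - 8x^3 + 4x^4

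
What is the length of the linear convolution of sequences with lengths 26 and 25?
Linear/full convolution length: m + n - 1 = 26 + 25 - 1 = 50

50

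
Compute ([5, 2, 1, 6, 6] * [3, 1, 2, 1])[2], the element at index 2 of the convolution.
Use y[k] = Σ_i a[i]·b[k-i] at k=2. y[2] = 5×2 + 2×1 + 1×3 = 15

15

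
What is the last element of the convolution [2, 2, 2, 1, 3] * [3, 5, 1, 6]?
Use y[k] = Σ_i a[i]·b[k-i] at k=7. y[7] = 3×6 = 18

18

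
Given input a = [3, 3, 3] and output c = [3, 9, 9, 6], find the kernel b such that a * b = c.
Output length 4 = len(a) + len(b) - 1 ⇒ len(b) = 2. Solve b forward using b[k] = (c[k] - Σ_{i≥1} a[i]·b[k-i]) / a[0]: b[0] = c[0] / a[0] = 3 / 3 = 1; b[1] = (c[1] - 3×1) / a[0] = (9 - 3×1) / 3 = 2. So b = [1, 2]. Forward-check [3, 3, 3] * [1, 2]: c[0] = 3×1 = 3; c[1] = 3×2 + 3×1 = 9; c[2] = 3×2 + 3×1 = 9; c[3] = 3×2 = 6 → [3, 9, 9, 6] ✓

[1, 2]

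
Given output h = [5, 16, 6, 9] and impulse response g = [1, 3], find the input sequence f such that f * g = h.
Deconvolve h=[5, 16, 6, 9] by g=[1, 3]. Since g[0]=1, solve forward: f[0] = h[0] / 1 = 5; f[1] = (h[1] - 5×3) / 1 = 1; f[2] = (h[2] - 1×3) / 1 = 3. So f = [5, 1, 3]. Check by forward convolution: h[0] = 5×1 = 5; h[1] = 5×3 + 1×1 = 16; h[2] = 1×3 + 3×1 = 6; h[3] = 3×3 = 9

[5, 1, 3]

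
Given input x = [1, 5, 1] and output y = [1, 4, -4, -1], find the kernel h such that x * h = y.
Output length 4 = len(x) + len(h) - 1 ⇒ len(h) = 2. Solve h forward using h[k] = (y[k] - Σ_{i≥1} x[i]·h[k-i]) / x[0]: h[0] = y[0] / x[0] = 1 / 1 = 1; h[1] = (y[1] - 5×1) / x[0] = (4 - 5×1) / 1 = -1. So h = [1, -1]. Forward-check [1, 5, 1] * [1, -1]: y[0] = 1×1 = 1; y[1] = 1×-1 + 5×1 = 4; y[2] = 5×-1 + 1×1 = -4; y[3] = 1×-1 = -1 → [1, 4, -4, -1] ✓

[1, -1]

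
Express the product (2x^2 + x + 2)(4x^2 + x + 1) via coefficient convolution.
Ascending coefficients: a = [2, 1, 2], b = [1, 1, 4]. c[0] = 2×1 = 2; c[1] = 2×1 + 1×1 = 3; c[2] = 2×4 + 1×1 + 2×1 = 11; c[3] = 1×4 + 2×1 = 6; c[4] = 2×4 = 8. Result coefficients: [2, 3, 11, 6, 8] → 8x^4 + 6x^3 + 11x^2 + 3x + 2

8x^4 + 6x^3 + 11x^2 + 3x + 2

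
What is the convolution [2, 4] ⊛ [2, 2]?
y[0] = 2×2 = 4; y[1] = 2×2 + 4×2 = 12; y[2] = 4×2 = 8

[4, 12, 8]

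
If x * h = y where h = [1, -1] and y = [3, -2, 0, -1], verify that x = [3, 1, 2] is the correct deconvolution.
Forward-compute [3, 1, 2] * [1, -1]: y[0] = 3×1 = 3; y[1] = 3×-1 + 1×1 = -2; y[2] = 1×-1 + 2×1 = 1; y[3] = 2×-1 = -2 → [3, -2, 1, -2]. Does not match given y = [3, -2, 0, -1].

Not verified. [3, 1, 2] * [1, -1] = [3, -2, 1, -2], which differs from [3, -2, 0, -1] at index 2.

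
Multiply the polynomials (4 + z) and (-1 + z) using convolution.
Ascending coefficients: a = [4, 1], b = [-1, 1]. c[0] = 4×-1 = -4; c[1] = 4×1 + 1×-1 = 3; c[2] = 1×1 = 1. Result coefficients: [-4, 3, 1] → -4 + 3z + z^2

-4 + 3z + z^2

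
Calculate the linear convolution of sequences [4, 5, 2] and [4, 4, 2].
y[0] = 4×4 = 16; y[1] = 4×4 + 5×4 = 36; y[2] = 4×2 + 5×4 + 2×4 = 36; y[3] = 5×2 + 2×4 = 18; y[4] = 2×2 = 4

[16, 36, 36, 18, 4]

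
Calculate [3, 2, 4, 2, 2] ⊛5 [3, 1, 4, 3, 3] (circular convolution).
Use y[k] = Σ_j x[j]·h[(k-j) mod 5]. y[0] = 3×3 + 2×3 + 4×3 + 2×4 + 2×1 = 37; y[1] = 3×1 + 2×3 + 4×3 + 2×3 + 2×4 = 35; y[2] = 3×4 + 2×1 + 4×3 + 2×3 + 2×3 = 38; y[3] = 3×3 + 2×4 + 4×1 + 2×3 + 2×3 = 33; y[4] = 3×3 + 2×3 + 4×4 + 2×1 + 2×3 = 39. Result: [37, 35, 38, 33, 39]

[37, 35, 38, 33, 39]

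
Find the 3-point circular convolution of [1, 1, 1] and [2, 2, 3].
Use y[k] = Σ_j u[j]·v[(k-j) mod 3]. y[0] = 1×2 + 1×3 + 1×2 = 7; y[1] = 1×2 + 1×2 + 1×3 = 7; y[2] = 1×3 + 1×2 + 1×2 = 7. Result: [7, 7, 7]

[7, 7, 7]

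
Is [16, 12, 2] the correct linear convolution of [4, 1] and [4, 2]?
Recompute linear convolution of [4, 1] and [4, 2]: y[0] = 4×4 = 16; y[1] = 4×2 + 1×4 = 12; y[2] = 1×2 = 2 → [16, 12, 2]. Given [16, 12, 2] matches, so answer: Yes

Yes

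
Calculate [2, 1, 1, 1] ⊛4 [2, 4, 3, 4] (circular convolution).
Use y[k] = Σ_j f[j]·g[(k-j) mod 4]. y[0] = 2×2 + 1×4 + 1×3 + 1×4 = 15; y[1] = 2×4 + 1×2 + 1×4 + 1×3 = 17; y[2] = 2×3 + 1×4 + 1×2 + 1×4 = 16; y[3] = 2×4 + 1×3 + 1×4 + 1×2 = 17. Result: [15, 17, 16, 17]

[15, 17, 16, 17]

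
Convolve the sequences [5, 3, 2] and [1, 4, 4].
y[0] = 5×1 = 5; y[1] = 5×4 + 3×1 = 23; y[2] = 5×4 + 3×4 + 2×1 = 34; y[3] = 3×4 + 2×4 = 20; y[4] = 2×4 = 8

[5, 23, 34, 20, 8]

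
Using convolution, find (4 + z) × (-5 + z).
Ascending coefficients: a = [4, 1], b = [-5, 1]. c[0] = 4×-5 = -20; c[1] = 4×1 + 1×-5 = -1; c[2] = 1×1 = 1. Result coefficients: [-20, -1, 1] → -20 - z + z^2

-20 - z + z^2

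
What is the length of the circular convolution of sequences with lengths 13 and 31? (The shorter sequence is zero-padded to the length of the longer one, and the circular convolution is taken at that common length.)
Circular convolution (zero-padding the shorter input) has length max(m, n) = max(13, 31) = 31

31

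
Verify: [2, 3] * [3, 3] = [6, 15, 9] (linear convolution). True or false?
Recompute linear convolution of [2, 3] and [3, 3]: y[0] = 2×3 = 6; y[1] = 2×3 + 3×3 = 15; y[2] = 3×3 = 9 → [6, 15, 9]. Given [6, 15, 9] matches, so answer: Yes

Yes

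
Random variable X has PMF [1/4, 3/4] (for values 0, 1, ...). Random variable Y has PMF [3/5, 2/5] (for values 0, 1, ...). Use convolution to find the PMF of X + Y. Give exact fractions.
P(X+Y=k) = Σ_i P(X=i)·P(Y=k-i) — a convolution of [1/4, 3/4] and [3/5, 2/5]. P(X+Y=0) = (1/4)×(3/5) = 3/20; P(X+Y=1) = (1/4)×(2/5) + (3/4)×(3/5) = 1/10 + 9/20 = 11/20; P(X+Y=2) = (3/4)×(2/5) = 3/10. PMF: [3/20, 11/20, 3/10] (sums to 1 ✓)

[3/20, 11/20, 3/10]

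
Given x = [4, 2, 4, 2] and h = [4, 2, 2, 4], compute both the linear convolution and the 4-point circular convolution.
Linear: y_lin[0] = 4×4 = 16; y_lin[1] = 4×2 + 2×4 = 16; y_lin[2] = 4×2 + 2×2 + 4×4 = 28; y_lin[3] = 4×4 + 2×2 + 4×2 + 2×4 = 36; y_lin[4] = 2×4 + 4×2 + 2×2 = 20; y_lin[5] = 4×4 + 2×2 = 20; y_lin[6] = 2×4 = 8 → [16, 16, 28, 36, 20, 20, 8]. Circular (length 4): y[0] = 4×4 + 2×4 + 4×2 + 2×2 = 36; y[1] = 4×2 + 2×4 + 4×4 + 2×2 = 36; y[2] = 4×2 + 2×2 + 4×4 + 2×4 = 36; y[3] = 4×4 + 2×2 + 4×2 + 2×4 = 36 → [36, 36, 36, 36]

Linear: [16, 16, 28, 36, 20, 20, 8], Circular: [36, 36, 36, 36]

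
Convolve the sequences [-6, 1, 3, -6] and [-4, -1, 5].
y[0] = -6×-4 = 24; y[1] = -6×-1 + 1×-4 = 2; y[2] = -6×5 + 1×-1 + 3×-4 = -43; y[3] = 1×5 + 3×-1 + -6×-4 = 26; y[4] = 3×5 + -6×-1 = 21; y[5] = -6×5 = -30

[24, 2, -43, 26, 21, -30]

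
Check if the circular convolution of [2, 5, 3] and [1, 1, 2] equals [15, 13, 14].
Recompute circular convolution of [2, 5, 3] and [1, 1, 2]: y[0] = 2×1 + 5×2 + 3×1 = 15; y[1] = 2×1 + 5×1 + 3×2 = 13; y[2] = 2×2 + 5×1 + 3×1 = 12 → [15, 13, 12]. Compare to given [15, 13, 14]: they differ at index 2: given 14, correct 12, so answer: No

No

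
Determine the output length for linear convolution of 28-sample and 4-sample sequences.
Linear/full convolution length: m + n - 1 = 28 + 4 - 1 = 31

31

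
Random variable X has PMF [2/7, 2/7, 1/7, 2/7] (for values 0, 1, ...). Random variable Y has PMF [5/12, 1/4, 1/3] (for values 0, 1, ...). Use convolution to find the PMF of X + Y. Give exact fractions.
P(X+Y=k) = Σ_i P(X=i)·P(Y=k-i) — a convolution of [2/7, 2/7, 1/7, 2/7] and [5/12, 1/4, 1/3]. P(X+Y=0) = (2/7)×(5/12) = 5/42; P(X+Y=1) = (2/7)×(1/4) + (2/7)×(5/12) = 1/14 + 5/42 = 4/21; P(X+Y=2) = (2/7)×(1/3) + (2/7)×(1/4) + (1/7)×(5/12) = 2/21 + 1/14 + 5/84 = 19/84; P(X+Y=3) = (2/7)×(1/3) + (1/7)×(1/4) + (2/7)×(5/12) = 2/21 + 1/28 + 5/42 = 1/4; P(X+Y=4) = (1/7)×(1/3) + (2/7)×(1/4) = 1/21 + 1/14 = 5/42; P(X+Y=5) = (2/7)×(1/3) = 2/21. PMF: [5/42, 4/21, 19/84, 1/4, 5/42, 2/21] (sums to 1 ✓)

[5/42, 4/21, 19/84, 1/4, 5/42, 2/21]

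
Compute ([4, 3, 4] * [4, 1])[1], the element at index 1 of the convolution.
Use y[k] = Σ_i a[i]·b[k-i] at k=1. y[1] = 4×1 + 3×4 = 16

16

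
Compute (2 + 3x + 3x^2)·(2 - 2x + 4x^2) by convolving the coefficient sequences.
Ascending coefficients: a = [2, 3, 3], b = [2, -2, 4]. c[0] = 2×2 = 4; c[1] = 2×-2 + 3×2 = 2; c[2] = 2×4 + 3×-2 + 3×2 = 8; c[3] = 3×4 + 3×-2 = 6; c[4] = 3×4 = 12. Result coefficients: [4, 2, 8, 6, 12] → 4 + 2x + 8x^2 + 6x^3 + 12x^4

4 + 2x + 8x^2 + 6x^3 + 12x^4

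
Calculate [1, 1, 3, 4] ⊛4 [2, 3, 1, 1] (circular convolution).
Use y[k] = Σ_j u[j]·v[(k-j) mod 4]. y[0] = 1×2 + 1×1 + 3×1 + 4×3 = 18; y[1] = 1×3 + 1×2 + 3×1 + 4×1 = 12; y[2] = 1×1 + 1×3 + 3×2 + 4×1 = 14; y[3] = 1×1 + 1×1 + 3×3 + 4×2 = 19. Result: [18, 12, 14, 19]

[18, 12, 14, 19]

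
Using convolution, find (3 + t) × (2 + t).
Ascending coefficients: a = [3, 1], b = [2, 1]. c[0] = 3×2 = 6; c[1] = 3×1 + 1×2 = 5; c[2] = 1×1 = 1. Result coefficients: [6, 5, 1] → 6 + 5t + t^2

6 + 5t + t^2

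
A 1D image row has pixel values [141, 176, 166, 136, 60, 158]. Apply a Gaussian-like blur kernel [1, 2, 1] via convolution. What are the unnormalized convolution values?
Convolve image row [141, 176, 166, 136, 60, 158] with kernel [1, 2, 1]: y[0] = 141×1 = 141; y[1] = 141×2 + 176×1 = 458; y[2] = 141×1 + 176×2 + 166×1 = 659; y[3] = 176×1 + 166×2 + 136×1 = 644; y[4] = 166×1 + 136×2 + 60×1 = 498; y[5] = 136×1 + 60×2 + 158×1 = 414; y[6] = 60×1 + 158×2 = 376; y[7] = 158×1 = 158 → [141, 458, 659, 644, 498, 414, 376, 158]. Normalization factor = sum(kernel) = 4.

[141, 458, 659, 644, 498, 414, 376, 158]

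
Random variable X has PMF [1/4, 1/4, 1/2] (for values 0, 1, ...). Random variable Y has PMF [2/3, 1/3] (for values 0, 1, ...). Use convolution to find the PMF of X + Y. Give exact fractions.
P(X+Y=k) = Σ_i P(X=i)·P(Y=k-i) — a convolution of [1/4, 1/4, 1/2] and [2/3, 1/3]. P(X+Y=0) = (1/4)×(2/3) = 1/6; P(X+Y=1) = (1/4)×(1/3) + (1/4)×(2/3) = 1/12 + 1/6 = 1/4; P(X+Y=2) = (1/4)×(1/3) + (1/2)×(2/3) = 1/12 + 1/3 = 5/12; P(X+Y=3) = (1/2)×(1/3) = 1/6. PMF: [1/6, 1/4, 5/12, 1/6] (sums to 1 ✓)

[1/6, 1/4, 5/12, 1/6]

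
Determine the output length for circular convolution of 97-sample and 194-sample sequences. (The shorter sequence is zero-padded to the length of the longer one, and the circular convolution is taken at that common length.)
Circular convolution (zero-padding the shorter input) has length max(m, n) = max(97, 194) = 194

194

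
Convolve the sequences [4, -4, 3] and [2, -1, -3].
y[0] = 4×2 = 8; y[1] = 4×-1 + -4×2 = -12; y[2] = 4×-3 + -4×-1 + 3×2 = -2; y[3] = -4×-3 + 3×-1 = 9; y[4] = 3×-3 = -9

[8, -12, -2, 9, -9]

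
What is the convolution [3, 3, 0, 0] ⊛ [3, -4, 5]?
y[0] = 3×3 = 9; y[1] = 3×-4 + 3×3 = -3; y[2] = 3×5 + 3×-4 + 0×3 = 3; y[3] = 3×5 + 0×-4 + 0×3 = 15; y[4] = 0×5 + 0×-4 = 0; y[5] = 0×5 = 0

[9, -3, 3, 15, 0, 0]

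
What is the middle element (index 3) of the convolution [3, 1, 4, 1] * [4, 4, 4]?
Use y[k] = Σ_i a[i]·b[k-i] at k=3. y[3] = 1×4 + 4×4 + 1×4 = 24

24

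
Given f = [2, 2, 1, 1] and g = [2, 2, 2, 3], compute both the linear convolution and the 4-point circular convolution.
Linear: y_lin[0] = 2×2 = 4; y_lin[1] = 2×2 + 2×2 = 8; y_lin[2] = 2×2 + 2×2 + 1×2 = 10; y_lin[3] = 2×3 + 2×2 + 1×2 + 1×2 = 14; y_lin[4] = 2×3 + 1×2 + 1×2 = 10; y_lin[5] = 1×3 + 1×2 = 5; y_lin[6] = 1×3 = 3 → [4, 8, 10, 14, 10, 5, 3]. Circular (length 4): y[0] = 2×2 + 2×3 + 1×2 + 1×2 = 14; y[1] = 2×2 + 2×2 + 1×3 + 1×2 = 13; y[2] = 2×2 + 2×2 + 1×2 + 1×3 = 13; y[3] = 2×3 + 2×2 + 1×2 + 1×2 = 14 → [14, 13, 13, 14]

Linear: [4, 8, 10, 14, 10, 5, 3], Circular: [14, 13, 13, 14]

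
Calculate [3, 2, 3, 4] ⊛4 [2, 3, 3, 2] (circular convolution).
Use y[k] = Σ_j s[j]·t[(k-j) mod 4]. y[0] = 3×2 + 2×2 + 3×3 + 4×3 = 31; y[1] = 3×3 + 2×2 + 3×2 + 4×3 = 31; y[2] = 3×3 + 2×3 + 3×2 + 4×2 = 29; y[3] = 3×2 + 2×3 + 3×3 + 4×2 = 29. Result: [31, 31, 29, 29]

[31, 31, 29, 29]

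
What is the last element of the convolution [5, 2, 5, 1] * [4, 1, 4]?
Use y[k] = Σ_i a[i]·b[k-i] at k=5. y[5] = 1×4 = 4

4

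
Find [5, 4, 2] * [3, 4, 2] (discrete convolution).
y[0] = 5×3 = 15; y[1] = 5×4 + 4×3 = 32; y[2] = 5×2 + 4×4 + 2×3 = 32; y[3] = 4×2 + 2×4 = 16; y[4] = 2×2 = 4

[15, 32, 32, 16, 4]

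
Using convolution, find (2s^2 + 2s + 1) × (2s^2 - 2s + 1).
Ascending coefficients: a = [1, 2, 2], b = [1, -2, 2]. c[0] = 1×1 = 1; c[1] = 1×-2 + 2×1 = 0; c[2] = 1×2 + 2×-2 + 2×1 = 0; c[3] = 2×2 + 2×-2 = 0; c[4] = 2×2 = 4. Result coefficients: [1, 0, 0, 0, 4] → 4s^4 + 1

4s^4 + 1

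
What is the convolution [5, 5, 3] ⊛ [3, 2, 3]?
y[0] = 5×3 = 15; y[1] = 5×2 + 5×3 = 25; y[2] = 5×3 + 5×2 + 3×3 = 34; y[3] = 5×3 + 3×2 = 21; y[4] = 3×3 = 9

[15, 25, 34, 21, 9]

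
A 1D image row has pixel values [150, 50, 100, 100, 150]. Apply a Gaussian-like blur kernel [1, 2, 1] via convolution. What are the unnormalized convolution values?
Convolve image row [150, 50, 100, 100, 150] with kernel [1, 2, 1]: y[0] = 150×1 = 150; y[1] = 150×2 + 50×1 = 350; y[2] = 150×1 + 50×2 + 100×1 = 350; y[3] = 50×1 + 100×2 + 100×1 = 350; y[4] = 100×1 + 100×2 + 150×1 = 450; y[5] = 100×1 + 150×2 = 400; y[6] = 150×1 = 150 → [150, 350, 350, 350, 450, 400, 150]. Normalization factor = sum(kernel) = 4.

[150, 350, 350, 350, 450, 400, 150]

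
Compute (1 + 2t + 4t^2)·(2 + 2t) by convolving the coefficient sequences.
Ascending coefficients: a = [1, 2, 4], b = [2, 2]. c[0] = 1×2 = 2; c[1] = 1×2 + 2×2 = 6; c[2] = 2×2 + 4×2 = 12; c[3] = 4×2 = 8. Result coefficients: [2, 6, 12, 8] → 2 + 6t + 12t^2 + 8t^3

2 + 6t + 12t^2 + 8t^3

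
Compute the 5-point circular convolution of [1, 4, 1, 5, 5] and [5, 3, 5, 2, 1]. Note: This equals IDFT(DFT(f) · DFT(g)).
Either evaluate y[k] = Σ_j f[j]·g[(k-j) mod 5] directly, or use IDFT(DFT(f) · DFT(g)). y[0] = 1×5 + 4×1 + 1×2 + 5×5 + 5×3 = 51; y[1] = 1×3 + 4×5 + 1×1 + 5×2 + 5×5 = 59; y[2] = 1×5 + 4×3 + 1×5 + 5×1 + 5×2 = 37; y[3] = 1×2 + 4×5 + 1×3 + 5×5 + 5×1 = 55; y[4] = 1×1 + 4×2 + 1×5 + 5×3 + 5×5 = 54. Result: [51, 59, 37, 55, 54]

[51, 59, 37, 55, 54]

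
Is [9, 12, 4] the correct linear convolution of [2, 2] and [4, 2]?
Recompute linear convolution of [2, 2] and [4, 2]: y[0] = 2×4 = 8; y[1] = 2×2 + 2×4 = 12; y[2] = 2×2 = 4 → [8, 12, 4]. Compare to given [9, 12, 4]: they differ at index 0: given 9, correct 8, so answer: No

No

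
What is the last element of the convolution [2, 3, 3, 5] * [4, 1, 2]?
Use y[k] = Σ_i a[i]·b[k-i] at k=5. y[5] = 5×2 = 10

10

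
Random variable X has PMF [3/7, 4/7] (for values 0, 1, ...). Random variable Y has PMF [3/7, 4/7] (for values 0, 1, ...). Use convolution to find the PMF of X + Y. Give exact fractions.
P(X+Y=k) = Σ_i P(X=i)·P(Y=k-i) — a convolution of [3/7, 4/7] and [3/7, 4/7]. P(X+Y=0) = (3/7)×(3/7) = 9/49; P(X+Y=1) = (3/7)×(4/7) + (4/7)×(3/7) = 12/49 + 12/49 = 24/49; P(X+Y=2) = (4/7)×(4/7) = 16/49. PMF: [9/49, 24/49, 16/49] (sums to 1 ✓)

[9/49, 24/49, 16/49]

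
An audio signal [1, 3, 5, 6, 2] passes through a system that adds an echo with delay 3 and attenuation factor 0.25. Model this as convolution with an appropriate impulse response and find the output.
Direct-path + delayed-attenuated-path model → impulse response h = [1, 0, 0, 0.25] (1 at lag 0, 0.25 at lag 3). Output y[n] = x[n] + 0.25·x[n - 3] (with x[n] = 0 outside 0..4): y[0] = 1 + 0.25×0 = 1; y[1] = 3 + 0.25×0 = 3; y[2] = 5 + 0.25×0 = 5; y[3] = 6 + 0.25×1 = 6.25; y[4] = 2 + 0.25×3 = 2.75; y[5] = 0 + 0.25×5 = 1.25; y[6] = 0 + 0.25×6 = 1.5; y[7] = 0 + 0.25×2 = 0.5. So y = [1, 3, 5, 6.25, 2.75, 1.25, 1.5, 0.5]

[1, 3, 5, 6.25, 2.75, 1.25, 1.5, 0.5]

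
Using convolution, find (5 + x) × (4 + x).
Ascending coefficients: a = [5, 1], b = [4, 1]. c[0] = 5×4 = 20; c[1] = 5×1 + 1×4 = 9; c[2] = 1×1 = 1. Result coefficients: [20, 9, 1] → 20 + 9x + x^2

20 + 9x + x^2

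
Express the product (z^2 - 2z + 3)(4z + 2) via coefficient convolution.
Ascending coefficients: a = [3, -2, 1], b = [2, 4]. c[0] = 3×2 = 6; c[1] = 3×4 + -2×2 = 8; c[2] = -2×4 + 1×2 = -6; c[3] = 1×4 = 4. Result coefficients: [6, 8, -6, 4] → 4z^3 - 6z^2 + 8z + 6

4z^3 - 6z^2 + 8z + 6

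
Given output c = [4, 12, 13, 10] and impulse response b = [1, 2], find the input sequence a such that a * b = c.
Deconvolve c=[4, 12, 13, 10] by b=[1, 2]. Since b[0]=1, solve forward: a[0] = c[0] / 1 = 4; a[1] = (c[1] - 4×2) / 1 = 4; a[2] = (c[2] - 4×2) / 1 = 5. So a = [4, 4, 5]. Check by forward convolution: c[0] = 4×1 = 4; c[1] = 4×2 + 4×1 = 12; c[2] = 4×2 + 5×1 = 13; c[3] = 5×2 = 10

[4, 4, 5]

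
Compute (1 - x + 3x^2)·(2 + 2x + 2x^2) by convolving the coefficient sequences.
Ascending coefficients: a = [1, -1, 3], b = [2, 2, 2]. c[0] = 1×2 = 2; c[1] = 1×2 + -1×2 = 0; c[2] = 1×2 + -1×2 + 3×2 = 6; c[3] = -1×2 + 3×2 = 4; c[4] = 3×2 = 6. Result coefficients: [2, 0, 6, 4, 6] → 2 + 6x^2 + 4x^3 + 6x^4

2 + 6x^2 + 4x^3 + 6x^4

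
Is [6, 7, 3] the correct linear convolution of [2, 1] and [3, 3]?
Recompute linear convolution of [2, 1] and [3, 3]: y[0] = 2×3 = 6; y[1] = 2×3 + 1×3 = 9; y[2] = 1×3 = 3 → [6, 9, 3]. Compare to given [6, 7, 3]: they differ at index 1: given 7, correct 9, so answer: No

No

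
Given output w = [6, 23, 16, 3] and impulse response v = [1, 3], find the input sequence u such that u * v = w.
Deconvolve w=[6, 23, 16, 3] by v=[1, 3]. Since v[0]=1, solve forward: u[0] = w[0] / 1 = 6; u[1] = (w[1] - 6×3) / 1 = 5; u[2] = (w[2] - 5×3) / 1 = 1. So u = [6, 5, 1]. Check by forward convolution: w[0] = 6×1 = 6; w[1] = 6×3 + 5×1 = 23; w[2] = 5×3 + 1×1 = 16; w[3] = 1×3 = 3

[6, 5, 1]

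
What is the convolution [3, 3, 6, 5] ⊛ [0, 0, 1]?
y[0] = 3×0 = 0; y[1] = 3×0 + 3×0 = 0; y[2] = 3×1 + 3×0 + 6×0 = 3; y[3] = 3×1 + 6×0 + 5×0 = 3; y[4] = 6×1 + 5×0 = 6; y[5] = 5×1 = 5

[0, 0, 3, 3, 6, 5]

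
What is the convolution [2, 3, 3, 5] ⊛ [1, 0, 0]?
y[0] = 2×1 = 2; y[1] = 2×0 + 3×1 = 3; y[2] = 2×0 + 3×0 + 3×1 = 3; y[3] = 3×0 + 3×0 + 5×1 = 5; y[4] = 3×0 + 5×0 = 0; y[5] = 5×0 = 0

[2, 3, 3, 5, 0, 0]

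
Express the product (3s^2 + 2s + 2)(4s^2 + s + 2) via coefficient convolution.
Ascending coefficients: a = [2, 2, 3], b = [2, 1, 4]. c[0] = 2×2 = 4; c[1] = 2×1 + 2×2 = 6; c[2] = 2×4 + 2×1 + 3×2 = 16; c[3] = 2×4 + 3×1 = 11; c[4] = 3×4 = 12. Result coefficients: [4, 6, 16, 11, 12] → 12s^4 + 11s^3 + 16s^2 + 6s + 4

12s^4 + 11s^3 + 16s^2 + 6s + 4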